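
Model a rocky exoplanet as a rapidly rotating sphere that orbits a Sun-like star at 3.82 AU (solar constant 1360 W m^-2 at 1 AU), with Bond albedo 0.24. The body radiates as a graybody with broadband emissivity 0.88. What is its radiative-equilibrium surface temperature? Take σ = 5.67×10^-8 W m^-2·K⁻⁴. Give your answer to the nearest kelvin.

By the inverse-square law, S = 1360/3.82² = 93.20 W m^-2.
Absorbed flux (global mean): S(1−α)/4 = 93.20·0.76/4 = 17.71 W m^-2.
Radiative balance εσT⁴ = 17.71 gives T = [17.71/(0.88·σ)]^(1/4) = 137.3 K.

137 K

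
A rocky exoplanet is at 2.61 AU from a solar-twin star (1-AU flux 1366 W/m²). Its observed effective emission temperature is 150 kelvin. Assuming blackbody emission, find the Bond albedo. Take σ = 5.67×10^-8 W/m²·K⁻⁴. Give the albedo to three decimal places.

0.427

Flux at the orbit: S = 1366/(2.61)² = 200.5 W/m².
From σT⁴ = S(1−α)/4 we invert for α: 1−α = 4σT⁴/S.
4σT⁴ = 4·5.67×10⁻⁸·(150)⁴ = 114.8 W/m².
Hence α = 1 − 114.8/200.5 = 0.4274.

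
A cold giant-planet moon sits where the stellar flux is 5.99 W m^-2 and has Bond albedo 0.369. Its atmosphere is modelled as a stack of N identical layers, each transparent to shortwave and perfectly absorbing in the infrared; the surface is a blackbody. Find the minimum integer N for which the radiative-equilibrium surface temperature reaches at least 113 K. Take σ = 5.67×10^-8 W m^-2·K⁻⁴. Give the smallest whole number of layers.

9

OLR = S(1−α)/4 = 0.9449 W m^-2; the top layer radiates at T_e = 63.89 K.
Since T_s⁴ = (N+1)T_e⁴, we need N ≥ (T_s/T_e)⁴ − 1 = 8.784.
Rounding up, N = 9.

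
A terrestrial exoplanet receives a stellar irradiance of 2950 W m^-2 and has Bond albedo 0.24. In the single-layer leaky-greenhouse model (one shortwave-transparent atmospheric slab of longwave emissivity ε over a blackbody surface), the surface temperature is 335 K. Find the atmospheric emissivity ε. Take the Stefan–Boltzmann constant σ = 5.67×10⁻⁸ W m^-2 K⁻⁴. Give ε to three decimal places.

First, T_e = [2950·(1−0.24)/(4σ)]^(1/4) = 315.3 K.
Since (2−ε)/2 = (T_e/T_s)⁴ = 0.7849, ε = 0.4302.

0.430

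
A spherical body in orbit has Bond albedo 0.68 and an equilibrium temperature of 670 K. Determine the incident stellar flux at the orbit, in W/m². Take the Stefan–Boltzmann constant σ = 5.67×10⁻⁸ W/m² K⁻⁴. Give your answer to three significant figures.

1.43×10^5 W/m²

From S(1−α)/4 = σT⁴: S = 4σT⁴/(1−α).
σT⁴ = 5.67×10⁻⁸·(670)⁴ = 11430 W/m².
So S = 4×11430/(1−0.68) = 1.428×10^5 W/m².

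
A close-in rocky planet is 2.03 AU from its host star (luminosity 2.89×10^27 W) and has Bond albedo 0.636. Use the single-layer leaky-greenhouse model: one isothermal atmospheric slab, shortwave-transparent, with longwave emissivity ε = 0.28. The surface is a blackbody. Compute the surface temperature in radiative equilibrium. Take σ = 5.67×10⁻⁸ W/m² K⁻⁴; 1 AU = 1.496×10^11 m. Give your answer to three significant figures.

Orbital distance: d = 2.03 AU = 3.037×10^11 m.
Spreading L over a sphere of radius d: S = 2.89×10^27/(4π·3.04×10^11²) = 2494 W/m².
At the top of the atmosphere, σT_e⁴ = S(1−α)/4 = 226.9 W/m², giving T_e = 251.5 K.
For a single slab of emissivity ε, T_s⁴ = 2T_e⁴/(2−ε); thus T_s = 251.5·(1.163)^(1/4) = 261.2 K.

261 K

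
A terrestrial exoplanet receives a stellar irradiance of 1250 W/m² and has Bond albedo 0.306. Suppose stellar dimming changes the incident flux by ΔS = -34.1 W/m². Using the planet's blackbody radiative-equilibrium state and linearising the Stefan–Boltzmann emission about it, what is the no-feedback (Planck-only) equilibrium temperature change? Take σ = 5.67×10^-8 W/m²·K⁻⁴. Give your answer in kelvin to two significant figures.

-1.7 K

Unperturbed T_e = [1250·(1−0.306)/(4σ)]^¼ = 248.7 K.
ΔF = Δ[S(1−α)]/4 = (1−0.306)·-34.1/4 = -5.916 W/m².
Planck response: λ_P = 4σT_e³ = 4·5.67×10⁻⁸·(248.7)³ = 3.488 W/m²/K.
So ΔT₀ = -5.916/3.488 = -1.70 K.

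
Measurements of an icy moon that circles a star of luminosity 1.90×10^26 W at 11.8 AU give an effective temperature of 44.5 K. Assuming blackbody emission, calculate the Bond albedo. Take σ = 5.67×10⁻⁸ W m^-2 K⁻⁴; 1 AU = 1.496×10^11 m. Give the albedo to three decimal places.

0.817

d = 11.8 × 1.496×10^11 m = 1.765×10^12 m.
S = L/(4πd²) = 4.852 W m^-2.
Energy balance: S(1−α)/4 = σT⁴, so 1−α = 4σT⁴/S.
σT⁴ = 0.2223 W m^-2, so 4σT⁴ = 0.8894 W m^-2.
Hence α = 1 − 0.8894/4.852 = 0.8167.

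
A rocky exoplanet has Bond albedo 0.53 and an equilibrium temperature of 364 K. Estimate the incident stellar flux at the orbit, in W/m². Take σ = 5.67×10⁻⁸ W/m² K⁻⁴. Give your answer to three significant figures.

8470 W/m²

From S(1−α)/4 = σT⁴: S = 4σT⁴/(1−α).
σT⁴ = 5.67×10⁻⁸·(364)⁴ = 995.4 W/m².
S = 4·995.4/0.47 = 8471 W/m².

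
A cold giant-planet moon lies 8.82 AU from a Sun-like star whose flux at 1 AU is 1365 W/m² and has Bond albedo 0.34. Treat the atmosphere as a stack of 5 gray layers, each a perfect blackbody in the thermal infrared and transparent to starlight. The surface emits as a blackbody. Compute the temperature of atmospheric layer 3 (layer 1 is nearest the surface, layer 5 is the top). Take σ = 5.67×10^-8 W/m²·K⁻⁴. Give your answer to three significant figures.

By the inverse-square law, S = 1365/8.82² = 17.55 W/m².
OLR = S(1−α)/4 = 2.895 W/m²; the top layer radiates at T_e = 84.53 K.
The net upward flux σT_e⁴ is constant between every pair of levels, so T_k⁴ = (N+1−k)T_e⁴.
With k = 3: T_3 = (5+1−3)^¼·84.53 K = 111.3 K.

111 kelvin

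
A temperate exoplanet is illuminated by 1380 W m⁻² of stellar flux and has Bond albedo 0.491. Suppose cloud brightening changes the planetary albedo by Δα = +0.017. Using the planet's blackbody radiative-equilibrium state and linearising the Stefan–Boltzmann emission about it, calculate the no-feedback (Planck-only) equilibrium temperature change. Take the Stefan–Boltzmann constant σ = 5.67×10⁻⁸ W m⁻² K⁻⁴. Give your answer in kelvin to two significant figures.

-2.0 kelvin

Reference equilibrium: T_e = [S(1−α)/(4σ)]^(1/4) = 235.9 K.
The change in absorbed flux is Δ[S(1−α)/4] = −SΔα/4 = -5.865 W m⁻².
Planck response: λ_P = 4σT_e³ = 4·5.67×10⁻⁸·(235.9)³ = 2.978 W m⁻²/K.
Hence the no-feedback warming is ΔF/(4σT_e³) = -1.97 K.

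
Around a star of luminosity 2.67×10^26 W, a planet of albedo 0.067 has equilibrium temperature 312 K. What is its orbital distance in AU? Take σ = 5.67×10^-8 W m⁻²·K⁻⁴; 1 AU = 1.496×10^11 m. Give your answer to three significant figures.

Required flux: S = 4σT⁴/(1−α) = 2303 W m⁻².
Then d = [L/(4πS)]^(1/2) = 9.604×10^10 m, i.e. 0.6420 AU.

0.642 AU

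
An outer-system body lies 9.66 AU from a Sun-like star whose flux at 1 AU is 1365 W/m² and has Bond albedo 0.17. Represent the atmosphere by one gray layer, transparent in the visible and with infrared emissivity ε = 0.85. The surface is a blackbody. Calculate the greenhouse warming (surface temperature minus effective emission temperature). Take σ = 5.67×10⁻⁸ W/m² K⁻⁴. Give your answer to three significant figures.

Irradiance scales as 1/d², so S = 1365 W/m² × (1/9.66)² = 14.63 W/m².
Effective emission temperature (TOA balance): σT_e⁴ = S(1−α)/4 = 3.035 W/m² → T_e = 85.54 K.
The surface balance (absorbed SW + ε·downward IR = σT_s⁴) with T_a⁴ = T_s⁴/2 reduces to T_s = T_e·[2/(2−ε)]^¼ = 98.23 K.
Greenhouse warming: T_s − T_e = 12.69 K.

12.7 kelvin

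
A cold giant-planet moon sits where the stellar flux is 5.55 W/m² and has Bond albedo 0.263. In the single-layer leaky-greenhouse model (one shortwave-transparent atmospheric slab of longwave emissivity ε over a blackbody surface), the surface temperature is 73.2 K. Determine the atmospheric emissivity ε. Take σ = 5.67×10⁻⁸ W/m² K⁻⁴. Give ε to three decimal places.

Effective temperature: T_e = [S(1−α)/(4σ)]^(1/4) = 65.17 K.
Since (2−ε)/2 = (T_e/T_s)⁴ = 0.6282, ε = 0.7437.

0.744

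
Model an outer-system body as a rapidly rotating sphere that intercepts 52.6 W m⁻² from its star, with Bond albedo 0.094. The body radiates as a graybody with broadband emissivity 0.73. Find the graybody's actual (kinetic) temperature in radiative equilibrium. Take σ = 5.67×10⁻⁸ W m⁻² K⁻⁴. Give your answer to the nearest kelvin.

The planet absorbs (1−α)S over its disc πR² and re-emits over 4πR², so the mean absorbed flux is (1−0.094)·52.60/4 = 11.91 W m⁻².
Equating to εσT⁴ with ε = 0.73: T = (11.91/0.73σ)^(1/4) = 130.3 K.

130 K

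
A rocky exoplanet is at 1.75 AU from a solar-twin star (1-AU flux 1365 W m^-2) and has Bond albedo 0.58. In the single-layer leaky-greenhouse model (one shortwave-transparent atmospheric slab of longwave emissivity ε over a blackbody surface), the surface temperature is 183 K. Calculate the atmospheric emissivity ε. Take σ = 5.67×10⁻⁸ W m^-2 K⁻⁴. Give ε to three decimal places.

0.528

Flux at the orbit: S = 1365/(1.75)² = 445.7 W m^-2.
First, T_e = [445.7·(1−0.58)/(4σ)]^(1/4) = 169.5 K.
T_s⁴ = T_e⁴·2/(2−ε) → ε = 2 − 2(T_e/T_s)⁴ = 2 − 2·(169.5/183)⁴ = 0.5281.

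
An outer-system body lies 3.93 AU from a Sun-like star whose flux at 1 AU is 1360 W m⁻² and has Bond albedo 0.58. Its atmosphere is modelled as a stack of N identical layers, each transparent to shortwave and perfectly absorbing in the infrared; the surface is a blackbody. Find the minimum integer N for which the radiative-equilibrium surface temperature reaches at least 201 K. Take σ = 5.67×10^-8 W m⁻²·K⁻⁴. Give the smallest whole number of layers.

10

Irradiance scales as 1/d², so S = 1360 W m⁻² × (1/3.93)² = 88.05 W m⁻².
The effective emission temperature is T_e = [S(1−α)/(4σ)]^¼ = 113.0 K.
Since T_s⁴ = (N+1)T_e⁴, we need N ≥ (T_s/T_e)⁴ − 1 = 9.010.
The minimum whole number is N = 10.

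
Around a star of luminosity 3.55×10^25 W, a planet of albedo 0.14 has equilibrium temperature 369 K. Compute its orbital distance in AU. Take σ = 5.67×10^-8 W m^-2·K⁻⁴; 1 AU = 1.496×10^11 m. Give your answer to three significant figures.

0.161 AU

The flux needed for this T is 4σT⁴/(1−0.14) = 4889 W m^-2.
From L = 4πd²S, d = √(3.55×10^25/(4π·4889)) = 2.404×10^10 m = 0.1607 AU.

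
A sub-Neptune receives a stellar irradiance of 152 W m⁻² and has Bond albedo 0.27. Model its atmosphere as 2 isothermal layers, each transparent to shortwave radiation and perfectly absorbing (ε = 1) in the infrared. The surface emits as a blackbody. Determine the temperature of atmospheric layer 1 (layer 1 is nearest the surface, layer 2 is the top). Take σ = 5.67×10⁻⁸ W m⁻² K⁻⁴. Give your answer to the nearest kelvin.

177 K

The effective emission temperature is T_e = [S(1−α)/(4σ)]^¼ = 148.7 K.
In the N-layer model, layer k (counted from the surface) has T_k = (N+1−k)^(1/4)·T_e.
T_1 = (2)^(1/4)·148.7 = 176.9 K.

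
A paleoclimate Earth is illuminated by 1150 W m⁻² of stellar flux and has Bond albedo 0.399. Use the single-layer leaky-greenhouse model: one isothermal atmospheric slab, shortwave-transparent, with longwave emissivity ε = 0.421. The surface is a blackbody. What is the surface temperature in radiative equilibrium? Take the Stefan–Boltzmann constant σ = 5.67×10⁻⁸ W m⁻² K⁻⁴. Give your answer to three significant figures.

Effective emission temperature (TOA balance): σT_e⁴ = S(1−α)/4 = 172.8 W m⁻² → T_e = 235.0 K.
The surface balance (absorbed SW + ε·downward IR = σT_s⁴) with T_a⁴ = T_s⁴/2 reduces to T_s = T_e·[2/(2−ε)]^¼ = 249.3 K.

249 K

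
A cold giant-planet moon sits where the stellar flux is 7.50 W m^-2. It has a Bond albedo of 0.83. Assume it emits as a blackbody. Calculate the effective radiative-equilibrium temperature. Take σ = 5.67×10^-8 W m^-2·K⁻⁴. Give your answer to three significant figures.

48.7 K

Absorbed flux (global mean): S(1−α)/4 = 7.500·0.17/4 = 0.3188 W m^-2.
Balancing against σT⁴: T = (0.3188/5.67×10⁻⁸)^(1/4) = 48.69 K.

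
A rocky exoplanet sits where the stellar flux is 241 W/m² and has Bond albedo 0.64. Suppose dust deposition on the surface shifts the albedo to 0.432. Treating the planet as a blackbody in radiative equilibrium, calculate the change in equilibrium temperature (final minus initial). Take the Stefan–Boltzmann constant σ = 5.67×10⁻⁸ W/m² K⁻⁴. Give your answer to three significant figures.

16.9 K

Initial: T₁ = [S(1−0.64)/(4σ)]^(1/4) = 139.9 K.
After:  T₂ = [241.0·0.568/(4σ)]^(1/4) = 156.7 K.
ΔT = T₂ − T₁ = 16.89 K.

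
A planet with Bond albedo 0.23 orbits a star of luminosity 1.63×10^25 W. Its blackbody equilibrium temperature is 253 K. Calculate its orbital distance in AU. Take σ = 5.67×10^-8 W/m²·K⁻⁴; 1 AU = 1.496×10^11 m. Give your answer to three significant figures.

0.219 AU

Energy balance gives S = 4σT⁴/(1−α) = 1207 W/m².
Then d = [L/(4πS)]^(1/2) = 3.278×10^10 m, i.e. 0.2191 AU.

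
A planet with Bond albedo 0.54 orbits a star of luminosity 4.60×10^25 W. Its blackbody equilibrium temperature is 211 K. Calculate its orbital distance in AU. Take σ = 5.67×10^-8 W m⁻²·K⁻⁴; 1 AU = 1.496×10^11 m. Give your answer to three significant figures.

The flux needed for this T is 4σT⁴/(1−0.54) = 977.3 W m⁻².
Then d = [L/(4πS)]^(1/2) = 6.120×10^10 m, i.e. 0.4091 AU.

0.409 AU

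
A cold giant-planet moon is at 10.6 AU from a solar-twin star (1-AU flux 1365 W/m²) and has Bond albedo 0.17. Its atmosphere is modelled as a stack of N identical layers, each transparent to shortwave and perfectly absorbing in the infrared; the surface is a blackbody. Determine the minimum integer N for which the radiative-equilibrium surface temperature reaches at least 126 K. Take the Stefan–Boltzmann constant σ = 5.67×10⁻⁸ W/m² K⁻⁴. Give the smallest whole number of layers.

Flux at the orbit: S = 1365/(10.6)² = 12.15 W/m².
The effective emission temperature is T_e = [S(1−α)/(4σ)]^¼ = 81.66 K.
Since T_s⁴ = (N+1)T_e⁴, we need N ≥ (T_s/T_e)⁴ − 1 = 4.669.
Rounding up, N = 5.

5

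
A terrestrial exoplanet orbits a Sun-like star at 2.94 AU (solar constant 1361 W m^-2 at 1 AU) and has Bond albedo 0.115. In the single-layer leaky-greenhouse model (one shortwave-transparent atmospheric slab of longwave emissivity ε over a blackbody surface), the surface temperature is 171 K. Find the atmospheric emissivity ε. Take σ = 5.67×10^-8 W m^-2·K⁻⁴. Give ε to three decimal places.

Irradiance scales as 1/d², so S = 1361 W m^-2 × (1/2.94)² = 157.5 W m^-2.
TOA balance gives T_e = 157.4 K.
Inverting T_s⁴ = 2T_e⁴/(2−ε): (T_e/T_s)⁴ = 0.7186, so ε = 2(1 − 0.7186) = 0.5628.

0.563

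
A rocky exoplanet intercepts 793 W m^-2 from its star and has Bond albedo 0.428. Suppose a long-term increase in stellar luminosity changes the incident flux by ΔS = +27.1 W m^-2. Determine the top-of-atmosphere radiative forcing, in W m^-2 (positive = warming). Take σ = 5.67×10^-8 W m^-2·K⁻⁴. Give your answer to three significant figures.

ΔF = Δ[S(1−α)]/4 = (1−0.428)·+27.1/4 = 3.875 W m^-2.

3.88 W m^-2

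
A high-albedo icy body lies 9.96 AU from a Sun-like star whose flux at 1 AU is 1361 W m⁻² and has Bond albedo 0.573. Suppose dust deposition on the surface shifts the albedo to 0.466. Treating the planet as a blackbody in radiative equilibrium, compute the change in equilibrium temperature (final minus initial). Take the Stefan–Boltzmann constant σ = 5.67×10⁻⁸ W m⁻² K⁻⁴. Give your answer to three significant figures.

4.10 kelvin

Flux at the orbit: S = 1361/(9.96)² = 13.72 W m⁻².
Initial: T₁ = [S(1−0.573)/(4σ)]^(1/4) = 71.29 K.
With α = 0.466, T₂ = 75.39 K.
Change: 75.39 − 71.29 = 4.099 K.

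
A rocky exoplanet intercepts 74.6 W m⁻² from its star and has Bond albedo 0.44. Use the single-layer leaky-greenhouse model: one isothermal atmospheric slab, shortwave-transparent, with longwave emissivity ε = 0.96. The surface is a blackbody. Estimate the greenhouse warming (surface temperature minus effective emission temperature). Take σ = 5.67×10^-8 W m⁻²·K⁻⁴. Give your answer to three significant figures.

Effective emission temperature (TOA balance): σT_e⁴ = S(1−α)/4 = 10.44 W m⁻² → T_e = 116.5 K.
For a single slab of emissivity ε, T_s⁴ = 2T_e⁴/(2−ε); thus T_s = 116.5·(1.923)^(1/4) = 137.2 K.
Greenhouse warming: T_s − T_e = 20.69 K.

20.7 K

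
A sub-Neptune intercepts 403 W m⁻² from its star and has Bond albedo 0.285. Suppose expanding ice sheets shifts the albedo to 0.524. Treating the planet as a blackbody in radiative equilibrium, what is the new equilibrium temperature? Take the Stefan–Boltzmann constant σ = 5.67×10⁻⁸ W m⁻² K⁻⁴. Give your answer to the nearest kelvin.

T₂ = [S(1−α₂)/(4σ)]^(1/4) = [403.0·0.476/(4σ)]^(1/4) = 170.5 K.

171 K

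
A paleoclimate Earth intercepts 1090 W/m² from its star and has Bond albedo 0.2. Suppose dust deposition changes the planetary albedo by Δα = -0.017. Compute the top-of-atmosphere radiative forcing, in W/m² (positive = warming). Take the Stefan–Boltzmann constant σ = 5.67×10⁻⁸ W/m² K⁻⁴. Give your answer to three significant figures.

4.63 W/m²

TOA radiative forcing: ΔF = −S·Δα/4 = −1090·(-0.017)/4 = 4.633 W/m².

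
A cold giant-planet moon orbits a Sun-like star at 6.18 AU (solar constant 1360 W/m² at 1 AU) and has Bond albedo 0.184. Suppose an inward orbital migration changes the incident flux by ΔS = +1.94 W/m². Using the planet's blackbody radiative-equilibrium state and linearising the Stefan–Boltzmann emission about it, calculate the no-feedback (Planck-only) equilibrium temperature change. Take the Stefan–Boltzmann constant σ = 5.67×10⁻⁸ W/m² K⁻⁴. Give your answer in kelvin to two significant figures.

1.4 K

By the inverse-square law, S = 1360/6.18² = 35.61 W/m².
Reference equilibrium: T_e = [S(1−α)/(4σ)]^(1/4) = 106.4 K.
TOA radiative forcing: ΔF = (1−α)ΔS/4 = 0.816·(+1.94)/4 = 0.3958 W/m².
Planck response: λ_P = 4σT_e³ = 4·5.67×10⁻⁸·(106.4)³ = 0.2731 W/m²/K.
Hence the no-feedback warming is ΔF/(4σT_e³) = 1.45 K.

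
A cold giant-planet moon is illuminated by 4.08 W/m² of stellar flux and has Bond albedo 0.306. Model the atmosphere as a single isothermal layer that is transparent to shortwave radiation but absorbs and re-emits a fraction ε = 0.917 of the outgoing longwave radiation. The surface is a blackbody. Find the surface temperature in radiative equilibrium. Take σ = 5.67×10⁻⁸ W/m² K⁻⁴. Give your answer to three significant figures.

69.3 K

Effective emission temperature (TOA balance): σT_e⁴ = S(1−α)/4 = 0.7079 W/m² → T_e = 59.44 K.
For a single slab of emissivity ε, T_s⁴ = 2T_e⁴/(2−ε); thus T_s = 59.44·(1.847)^(1/4) = 69.29 K.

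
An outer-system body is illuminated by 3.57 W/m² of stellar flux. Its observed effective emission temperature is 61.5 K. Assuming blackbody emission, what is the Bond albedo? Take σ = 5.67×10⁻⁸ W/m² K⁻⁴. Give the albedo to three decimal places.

From σT⁴ = S(1−α)/4 we invert for α: 1−α = 4σT⁴/S.
4σT⁴ = 4·5.67×10⁻⁸·(61.5)⁴ = 3.244 W/m².
Hence α = 1 − 3.244/3.570 = 0.0912.

0.091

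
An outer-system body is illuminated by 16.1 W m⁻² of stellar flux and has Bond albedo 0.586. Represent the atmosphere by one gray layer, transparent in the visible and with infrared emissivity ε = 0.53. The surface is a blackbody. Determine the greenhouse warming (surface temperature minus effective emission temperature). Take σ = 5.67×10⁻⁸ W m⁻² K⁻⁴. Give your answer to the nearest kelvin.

6 K

Effective emission temperature (TOA balance): σT_e⁴ = S(1−α)/4 = 1.666 W m⁻² → T_e = 73.63 K.
For a single slab of emissivity ε, T_s⁴ = 2T_e⁴/(2−ε); thus T_s = 73.63·(1.361)^(1/4) = 79.52 K.
T_s − T_e = 79.52 − 73.63 = 5.891 K.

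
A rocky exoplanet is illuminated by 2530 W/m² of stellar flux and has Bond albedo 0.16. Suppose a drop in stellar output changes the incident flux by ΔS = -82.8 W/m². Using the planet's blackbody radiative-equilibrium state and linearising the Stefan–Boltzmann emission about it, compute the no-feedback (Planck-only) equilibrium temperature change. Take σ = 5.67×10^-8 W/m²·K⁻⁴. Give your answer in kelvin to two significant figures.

Unperturbed T_e = [2530·(1−0.16)/(4σ)]^¼ = 311.1 K.
TOA radiative forcing: ΔF = (1−α)ΔS/4 = 0.84·(-82.8)/4 = -17.39 W/m².
Planck response: λ_P = 4σT_e³ = 4·5.67×10⁻⁸·(311.1)³ = 6.831 W/m²/K.
Hence the no-feedback warming is ΔF/(4σT_e³) = -2.55 K.

-2.5 kelvin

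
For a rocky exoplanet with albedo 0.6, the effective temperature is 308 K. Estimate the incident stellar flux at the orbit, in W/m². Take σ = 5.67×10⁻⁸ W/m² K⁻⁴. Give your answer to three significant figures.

5100 W/m²

Invert the energy balance for S: S = 4σT⁴/(1−α).
The emitted flux is σT⁴ = 510.3 W/m².
S = 4·510.3/0.4 = 5103 W/m².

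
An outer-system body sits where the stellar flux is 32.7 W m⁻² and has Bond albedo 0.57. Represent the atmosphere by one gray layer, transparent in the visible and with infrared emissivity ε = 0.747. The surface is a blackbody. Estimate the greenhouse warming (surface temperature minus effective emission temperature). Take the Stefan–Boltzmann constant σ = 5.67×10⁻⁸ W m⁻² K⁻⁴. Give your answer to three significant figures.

Effective emission temperature (TOA balance): σT_e⁴ = S(1−α)/4 = 3.515 W m⁻² → T_e = 88.73 K.
Surface balance with a leaky layer gives σT_s⁴ = σT_e⁴·2/(2−ε), so T_s = T_e·[2/(2−0.747)]^(1/4) = 99.74 K.
T_s − T_e = 99.74 − 88.73 = 11.00 K.

11.0 K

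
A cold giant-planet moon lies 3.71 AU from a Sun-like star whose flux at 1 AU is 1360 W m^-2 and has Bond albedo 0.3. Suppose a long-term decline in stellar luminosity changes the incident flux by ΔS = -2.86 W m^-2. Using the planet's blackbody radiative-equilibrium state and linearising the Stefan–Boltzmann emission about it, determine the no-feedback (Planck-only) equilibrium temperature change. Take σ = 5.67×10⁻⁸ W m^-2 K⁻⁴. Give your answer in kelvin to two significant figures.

-0.96 kelvin

Flux at the orbit: S = 1360/(3.71)² = 98.81 W m^-2.
The baseline emission temperature is T_e = 132.1 K.
ΔF = Δ[S(1−α)]/4 = (1−0.3)·-2.86/4 = -0.5005 W m^-2.
Linearising σT⁴ gives d(σT⁴)/dT = 4σT_e³ = 0.5234 W m^-2 per K.
Hence the no-feedback warming is ΔF/(4σT_e³) = -0.956 K.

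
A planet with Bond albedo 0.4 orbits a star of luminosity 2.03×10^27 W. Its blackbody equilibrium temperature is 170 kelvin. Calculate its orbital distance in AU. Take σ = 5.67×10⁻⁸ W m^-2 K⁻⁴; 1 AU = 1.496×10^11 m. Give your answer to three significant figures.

The flux needed for this T is 4σT⁴/(1−0.4) = 315.7 W m^-2.
S = L/(4πd²) → d = √(L/4πS) = √(2.03×10^27/(4π·315.7)) = 7.153×10^11 m = 4.782 AU.

4.78 AU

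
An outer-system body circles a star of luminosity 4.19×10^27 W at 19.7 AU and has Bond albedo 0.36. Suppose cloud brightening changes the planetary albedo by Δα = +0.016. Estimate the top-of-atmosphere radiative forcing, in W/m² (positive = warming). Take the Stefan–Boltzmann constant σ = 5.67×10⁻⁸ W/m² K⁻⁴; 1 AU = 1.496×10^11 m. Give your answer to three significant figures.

d = 19.7 × 1.496×10^11 m = 2.947×10^12 m.
S = L/(4πd²) = 38.39 W/m².
ΔF = −(S/4)Δα = −(38.39/4)×(+0.016) = -0.1536 W/m².

-0.154 W/m²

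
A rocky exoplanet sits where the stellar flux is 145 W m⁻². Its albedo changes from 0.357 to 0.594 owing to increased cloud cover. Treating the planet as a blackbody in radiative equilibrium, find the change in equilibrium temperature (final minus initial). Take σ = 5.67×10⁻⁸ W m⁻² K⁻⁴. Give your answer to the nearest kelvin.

Before: T₁ = [145.0·0.643/(4σ)]^(1/4) = 142.4 K.
Final:   T₂ = [S(1−0.594)/(4σ)]^(1/4) = 126.9 K.
Change: 126.9 − 142.4 = -15.46 K.

-15 K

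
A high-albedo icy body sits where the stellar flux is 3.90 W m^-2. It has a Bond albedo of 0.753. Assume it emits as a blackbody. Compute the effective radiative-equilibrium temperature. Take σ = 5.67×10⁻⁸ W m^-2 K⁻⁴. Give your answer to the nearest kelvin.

Averaging over the sphere, the absorbed flux is S(1−α)/4 = 0.2408 W m^-2.
Balancing against σT⁴: T = (0.2408/5.67×10⁻⁸)^(1/4) = 45.40 K.

45 kelvin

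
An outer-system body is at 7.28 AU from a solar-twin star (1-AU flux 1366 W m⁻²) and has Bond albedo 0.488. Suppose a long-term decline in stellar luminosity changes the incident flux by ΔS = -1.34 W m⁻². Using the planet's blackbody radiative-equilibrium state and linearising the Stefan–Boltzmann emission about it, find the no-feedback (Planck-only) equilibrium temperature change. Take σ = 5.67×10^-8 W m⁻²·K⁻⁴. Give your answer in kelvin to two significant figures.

By the inverse-square law, S = 1366/7.28² = 25.77 W m⁻².
The baseline emission temperature is T_e = 87.34 K.
ΔF = Δ[S(1−α)]/4 = (1−0.488)·-1.34/4 = -0.1715 W m⁻².
Linearising σT⁴ gives d(σT⁴)/dT = 4σT_e³ = 0.1511 W m⁻² per K.
Hence the no-feedback warming is ΔF/(4σT_e³) = -1.14 K.

-1.1 kelvin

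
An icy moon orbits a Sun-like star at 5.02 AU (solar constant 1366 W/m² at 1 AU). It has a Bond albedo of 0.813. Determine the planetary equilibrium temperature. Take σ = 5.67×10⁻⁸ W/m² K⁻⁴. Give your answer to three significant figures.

81.8 K

Flux at the orbit: S = 1366/(5.02)² = 54.21 W/m².
The planet absorbs (1−α)S over its disc πR² and re-emits over 4πR², so the mean absorbed flux is (1−0.813)·54.21/4 = 2.534 W/m².
Set σT⁴ = 2.534 → T = (2.534/σ)^(1/4) = 81.76 K.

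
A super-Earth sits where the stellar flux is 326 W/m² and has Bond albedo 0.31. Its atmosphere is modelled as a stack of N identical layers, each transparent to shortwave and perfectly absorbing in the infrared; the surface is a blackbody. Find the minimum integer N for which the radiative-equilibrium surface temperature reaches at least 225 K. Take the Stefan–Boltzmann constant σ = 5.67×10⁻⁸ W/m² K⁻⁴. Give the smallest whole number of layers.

Top-of-atmosphere balance: σT_e⁴ = S(1−α)/4 = 56.23 W/m² → T_e = 177.5 K.
Need (N+1)T_e⁴ ≥ T_s⁴, i.e. N+1 ≥ (225/177.5)⁴ = 2.584.
Rounding up, N = 2.

2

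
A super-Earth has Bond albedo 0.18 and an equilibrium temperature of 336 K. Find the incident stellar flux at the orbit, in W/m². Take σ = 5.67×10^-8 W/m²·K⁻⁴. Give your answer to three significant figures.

From S(1−α)/4 = σT⁴: S = 4σT⁴/(1−α).
σT⁴ = 5.67×10⁻⁸·(336)⁴ = 722.7 W/m².
So S = 4×722.7/(1−0.18) = 3525 W/m².

3530 W/m²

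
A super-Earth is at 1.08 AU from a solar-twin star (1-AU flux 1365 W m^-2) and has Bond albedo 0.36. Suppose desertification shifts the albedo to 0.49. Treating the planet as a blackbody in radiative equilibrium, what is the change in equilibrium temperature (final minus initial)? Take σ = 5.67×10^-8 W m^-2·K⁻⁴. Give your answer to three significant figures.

Flux at the orbit: S = 1365/(1.08)² = 1170 W m^-2.
Before: T₁ = [1170·0.64/(4σ)]^(1/4) = 239.7 K.
With α = 0.49, T₂ = 226.5 K.
ΔT = T₂ − T₁ = -13.23 K.

-13.2 K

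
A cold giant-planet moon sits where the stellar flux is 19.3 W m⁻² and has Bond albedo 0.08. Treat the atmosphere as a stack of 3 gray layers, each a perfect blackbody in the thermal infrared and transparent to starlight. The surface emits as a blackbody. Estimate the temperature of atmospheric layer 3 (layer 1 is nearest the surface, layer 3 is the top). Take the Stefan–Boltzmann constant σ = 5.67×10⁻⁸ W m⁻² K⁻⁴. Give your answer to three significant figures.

94.1 kelvin

OLR = S(1−α)/4 = 4.439 W m⁻²; the top layer radiates at T_e = 94.06 K.
Each opaque layer satisfies 2T_j⁴ = T_{j−1}⁴ + T_{j+1}⁴, giving T_k⁴ = (N+1−k)T_e⁴.
T_3 = (1)^(1/4)·94.06 = 94.06 K.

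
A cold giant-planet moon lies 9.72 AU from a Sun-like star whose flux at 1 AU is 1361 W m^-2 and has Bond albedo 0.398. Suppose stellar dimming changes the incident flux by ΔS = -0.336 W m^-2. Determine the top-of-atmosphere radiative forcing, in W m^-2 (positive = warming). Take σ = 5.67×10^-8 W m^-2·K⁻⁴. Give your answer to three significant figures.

Flux at the orbit: S = 1361/(9.72)² = 14.41 W m^-2.
Only a fraction (1−α) is absorbed and it's spread over 4πR², so ΔF = (1−α)ΔS/4 = -0.05057 W m^-2.

-0.0506 W m^-2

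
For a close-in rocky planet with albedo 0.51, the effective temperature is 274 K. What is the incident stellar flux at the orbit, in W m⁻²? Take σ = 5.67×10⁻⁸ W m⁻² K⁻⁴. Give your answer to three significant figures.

Invert the energy balance for S: S = 4σT⁴/(1−α).
The emitted flux is σT⁴ = 319.6 W m⁻².
S = 4·319.6/0.49 = 2609 W m⁻².

2610 W m⁻²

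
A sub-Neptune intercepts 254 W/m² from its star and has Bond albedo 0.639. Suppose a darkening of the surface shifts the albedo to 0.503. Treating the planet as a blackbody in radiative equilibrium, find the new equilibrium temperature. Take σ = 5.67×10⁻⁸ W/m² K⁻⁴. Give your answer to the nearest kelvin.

154 K

With the new albedo, S(1−α₂)/4 = 31.56 W/m², so T₂ = 153.6 K.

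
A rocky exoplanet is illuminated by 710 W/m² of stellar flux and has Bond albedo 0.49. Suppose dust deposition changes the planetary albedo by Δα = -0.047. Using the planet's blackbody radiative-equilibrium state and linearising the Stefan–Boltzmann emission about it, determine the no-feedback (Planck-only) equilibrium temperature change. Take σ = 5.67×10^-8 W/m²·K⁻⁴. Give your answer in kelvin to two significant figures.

4.6 K

The baseline emission temperature is T_e = 199.9 K.
ΔF = −(S/4)Δα = −(710.0/4)×(-0.047) = 8.342 W/m².
The Planck feedback parameter is 4σT_e³ = 1.811 W/m²/K.
Hence the no-feedback warming is ΔF/(4σT_e³) = 4.61 K.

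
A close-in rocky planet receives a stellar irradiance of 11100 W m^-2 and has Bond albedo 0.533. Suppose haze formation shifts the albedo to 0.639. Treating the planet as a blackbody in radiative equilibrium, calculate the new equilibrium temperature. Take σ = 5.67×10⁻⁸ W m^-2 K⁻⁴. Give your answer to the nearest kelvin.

New equilibrium: T₂ = [(1−0.639)·11100/(4σ)]^(1/4) = 364.6 K.

365 kelvin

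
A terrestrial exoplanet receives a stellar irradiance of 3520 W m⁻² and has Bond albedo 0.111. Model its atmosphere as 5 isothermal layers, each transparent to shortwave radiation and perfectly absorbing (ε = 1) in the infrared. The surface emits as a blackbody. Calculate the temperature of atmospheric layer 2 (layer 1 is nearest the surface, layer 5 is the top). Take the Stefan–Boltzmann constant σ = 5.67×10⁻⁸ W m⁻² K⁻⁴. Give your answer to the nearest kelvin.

The effective emission temperature is T_e = [S(1−α)/(4σ)]^¼ = 342.7 K.
Each opaque layer satisfies 2T_j⁴ = T_{j−1}⁴ + T_{j+1}⁴, giving T_k⁴ = (N+1−k)T_e⁴.
T_2 = (4)^(1/4)·342.7 = 484.7 K.

485 K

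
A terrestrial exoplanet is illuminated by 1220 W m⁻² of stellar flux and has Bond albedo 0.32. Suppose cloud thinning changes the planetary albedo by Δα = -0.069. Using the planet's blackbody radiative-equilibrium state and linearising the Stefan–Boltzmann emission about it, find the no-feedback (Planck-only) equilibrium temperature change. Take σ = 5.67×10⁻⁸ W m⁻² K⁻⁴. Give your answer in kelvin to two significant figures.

6.2 K

Unperturbed T_e = [1220·(1−0.32)/(4σ)]^¼ = 245.9 K.
The change in absorbed flux is Δ[S(1−α)/4] = −SΔα/4 = 21.05 W m⁻².
Planck response: λ_P = 4σT_e³ = 4·5.67×10⁻⁸·(245.9)³ = 3.373 W m⁻²/K.
Hence the no-feedback warming is ΔF/(4σT_e³) = 6.24 K.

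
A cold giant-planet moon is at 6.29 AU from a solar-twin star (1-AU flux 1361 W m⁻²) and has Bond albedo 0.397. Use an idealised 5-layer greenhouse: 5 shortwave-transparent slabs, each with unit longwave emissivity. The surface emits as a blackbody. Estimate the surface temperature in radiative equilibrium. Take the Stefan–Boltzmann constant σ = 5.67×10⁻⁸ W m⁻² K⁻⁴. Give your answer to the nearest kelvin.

By the inverse-square law, S = 1361/6.29² = 34.40 W m⁻².
The effective emission temperature is T_e = [S(1−α)/(4σ)]^¼ = 97.79 K.
Layer-by-layer balance gives σT_s⁴ = (N+1)σT_e⁴, so T_s = 6^¼·97.79 = 153.1 K.

153 K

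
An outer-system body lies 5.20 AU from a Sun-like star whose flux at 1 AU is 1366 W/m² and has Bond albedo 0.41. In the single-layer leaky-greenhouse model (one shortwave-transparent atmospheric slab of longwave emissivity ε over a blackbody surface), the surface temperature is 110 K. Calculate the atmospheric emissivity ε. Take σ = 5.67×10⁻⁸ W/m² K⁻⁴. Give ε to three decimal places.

0.205

By the inverse-square law, S = 1366/5.20² = 50.52 W/m².
Effective temperature: T_e = [S(1−α)/(4σ)]^(1/4) = 107.1 K.
Since (2−ε)/2 = (T_e/T_s)⁴ = 0.8976, ε = 0.2048.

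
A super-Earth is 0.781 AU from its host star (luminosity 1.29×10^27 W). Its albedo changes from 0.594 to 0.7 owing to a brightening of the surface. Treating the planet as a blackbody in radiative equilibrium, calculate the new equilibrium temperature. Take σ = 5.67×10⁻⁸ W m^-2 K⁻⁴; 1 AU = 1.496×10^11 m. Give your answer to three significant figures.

d = 0.781 × 1.496×10^11 m = 1.168×10^11 m.
Flux at the orbit: S = L/(4πd²) = 1.29×10^27/(4π·(1.17×10^11)²) = 7520 W m^-2.
New equilibrium: T₂ = [(1−0.7)·7520/(4σ)]^(1/4) = 315.8 K.

316 K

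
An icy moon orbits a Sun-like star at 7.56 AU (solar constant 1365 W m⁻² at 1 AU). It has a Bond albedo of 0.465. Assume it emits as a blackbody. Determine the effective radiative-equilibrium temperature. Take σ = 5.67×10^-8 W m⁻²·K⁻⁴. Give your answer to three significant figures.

86.6 K

Irradiance scales as 1/d², so S = 1365 W m⁻² × (1/7.56)² = 23.88 W m⁻².
Absorbed flux (global mean): S(1−α)/4 = 23.88·0.535/4 = 3.194 W m⁻².
In equilibrium σT⁴ equals this, so T = 86.64 K.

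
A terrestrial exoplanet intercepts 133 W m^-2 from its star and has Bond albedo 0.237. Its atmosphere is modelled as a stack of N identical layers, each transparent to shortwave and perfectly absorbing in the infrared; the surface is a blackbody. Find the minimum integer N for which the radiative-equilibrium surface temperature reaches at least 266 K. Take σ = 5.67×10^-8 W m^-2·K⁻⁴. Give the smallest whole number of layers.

The effective emission temperature is T_e = [S(1−α)/(4σ)]^¼ = 145.4 K.
Since T_s⁴ = (N+1)T_e⁴, we need N ≥ (T_s/T_e)⁴ − 1 = 10.189.
Rounding up, N = 11.

11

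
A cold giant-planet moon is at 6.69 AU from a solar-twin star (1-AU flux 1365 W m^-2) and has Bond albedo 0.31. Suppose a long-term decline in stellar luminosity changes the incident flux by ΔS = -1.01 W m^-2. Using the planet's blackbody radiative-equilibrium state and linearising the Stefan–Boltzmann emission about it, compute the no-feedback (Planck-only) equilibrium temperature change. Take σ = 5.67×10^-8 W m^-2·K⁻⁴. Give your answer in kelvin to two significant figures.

Flux at the orbit: S = 1365/(6.69)² = 30.50 W m^-2.
Reference equilibrium: T_e = [S(1−α)/(4σ)]^(1/4) = 98.15 K.
ΔF = Δ[S(1−α)]/4 = (1−0.31)·-1.01/4 = -0.1742 W m^-2.
The Planck feedback parameter is 4σT_e³ = 0.2144 W m^-2/K.
So ΔT₀ = -0.1742/0.2144 = -0.813 K.

-0.81 kelvin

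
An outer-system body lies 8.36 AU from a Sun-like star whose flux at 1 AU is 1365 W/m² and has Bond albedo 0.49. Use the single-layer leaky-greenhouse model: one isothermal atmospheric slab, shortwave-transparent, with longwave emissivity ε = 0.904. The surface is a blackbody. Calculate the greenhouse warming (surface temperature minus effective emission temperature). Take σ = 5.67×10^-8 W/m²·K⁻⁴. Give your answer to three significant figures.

13.2 K

By the inverse-square law, S = 1365/8.36² = 19.53 W/m².
Effective emission temperature (TOA balance): σT_e⁴ = S(1−α)/4 = 2.490 W/m² → T_e = 81.41 K.
For a single slab of emissivity ε, T_s⁴ = 2T_e⁴/(2−ε); thus T_s = 81.41·(1.825)^(1/4) = 94.62 K.
T_s − T_e = 94.62 − 81.41 = 13.21 K.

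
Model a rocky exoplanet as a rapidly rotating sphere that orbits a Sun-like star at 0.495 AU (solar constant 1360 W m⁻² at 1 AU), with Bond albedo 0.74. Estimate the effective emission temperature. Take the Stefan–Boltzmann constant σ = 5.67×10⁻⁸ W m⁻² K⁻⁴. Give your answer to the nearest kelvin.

282 K

Flux at the orbit: S = 1360/(0.495)² = 5550 W m⁻².
The planet absorbs (1−α)S over its disc πR² and re-emits over 4πR², so the mean absorbed flux is (1−0.74)·5550/4 = 360.8 W m⁻².
In equilibrium σT⁴ equals this, so T = 282.4 K.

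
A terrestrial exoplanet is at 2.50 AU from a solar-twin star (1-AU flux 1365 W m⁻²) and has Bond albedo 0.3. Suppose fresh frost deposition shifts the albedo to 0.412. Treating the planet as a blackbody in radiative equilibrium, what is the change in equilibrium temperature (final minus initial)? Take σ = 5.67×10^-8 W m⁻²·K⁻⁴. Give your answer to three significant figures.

Irradiance scales as 1/d², so S = 1365 W m⁻² × (1/2.50)² = 218.4 W m⁻².
Initial: T₁ = [S(1−0.3)/(4σ)]^(1/4) = 161.1 K.
After:  T₂ = [218.4·0.588/(4σ)]^(1/4) = 154.3 K.
Change: 154.3 − 161.1 = -6.873 K.

-6.87 kelvin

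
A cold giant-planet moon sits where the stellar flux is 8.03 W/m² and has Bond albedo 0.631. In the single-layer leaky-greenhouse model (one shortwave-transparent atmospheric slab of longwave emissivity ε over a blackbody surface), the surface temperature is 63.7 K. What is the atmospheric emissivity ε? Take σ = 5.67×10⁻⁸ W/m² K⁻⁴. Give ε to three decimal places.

0.413

Effective temperature: T_e = [S(1−α)/(4σ)]^(1/4) = 60.12 K.
Since (2−ε)/2 = (T_e/T_s)⁴ = 0.7935, ε = 0.4130.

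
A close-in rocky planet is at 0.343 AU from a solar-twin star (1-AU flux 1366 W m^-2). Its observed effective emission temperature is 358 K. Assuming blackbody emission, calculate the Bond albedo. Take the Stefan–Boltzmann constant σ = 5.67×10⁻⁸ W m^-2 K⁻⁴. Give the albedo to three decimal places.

By the inverse-square law, S = 1366/0.343² = 11610 W m^-2.
Rearranging the radiative balance, α = 1 − 4σT⁴/S.
σT⁴ = 931.4 W m^-2, so 4σT⁴ = 3725 W m^-2.
1−α = 3725/11610 = 0.3209, so α = 0.6791.

0.679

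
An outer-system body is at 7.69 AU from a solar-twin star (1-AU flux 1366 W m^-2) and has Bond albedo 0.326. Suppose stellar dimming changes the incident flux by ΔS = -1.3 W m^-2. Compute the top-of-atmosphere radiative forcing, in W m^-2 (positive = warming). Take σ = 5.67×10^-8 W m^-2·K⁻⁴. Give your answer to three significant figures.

Flux at the orbit: S = 1366/(7.69)² = 23.10 W m^-2.
Only a fraction (1−α) is absorbed and it's spread over 4πR², so ΔF = (1−α)ΔS/4 = -0.2190 W m^-2.

-0.219 W m^-2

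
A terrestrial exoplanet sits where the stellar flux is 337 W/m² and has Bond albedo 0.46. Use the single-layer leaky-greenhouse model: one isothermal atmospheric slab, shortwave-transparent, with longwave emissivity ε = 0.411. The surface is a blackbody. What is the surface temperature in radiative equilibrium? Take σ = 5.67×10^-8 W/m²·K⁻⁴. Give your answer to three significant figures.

178 K

Effective emission temperature (TOA balance): σT_e⁴ = S(1−α)/4 = 45.50 W/m² → T_e = 168.3 K.
The surface balance (absorbed SW + ε·downward IR = σT_s⁴) with T_a⁴ = T_s⁴/2 reduces to T_s = T_e·[2/(2−ε)]^¼ = 178.3 K.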